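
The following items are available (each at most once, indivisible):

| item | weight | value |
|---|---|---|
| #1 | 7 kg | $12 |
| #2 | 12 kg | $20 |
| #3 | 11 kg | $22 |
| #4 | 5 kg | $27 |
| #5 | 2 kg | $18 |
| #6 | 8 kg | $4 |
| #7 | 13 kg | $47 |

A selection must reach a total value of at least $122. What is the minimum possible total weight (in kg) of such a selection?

Subsets with value ≥ 122, sorted by total weight:
- #1+#3+#4+#5+#7: weight 38, value 126
- #1+#2+#4+#5+#7: weight 39, value 124
Minimum weight: 38 kg.

38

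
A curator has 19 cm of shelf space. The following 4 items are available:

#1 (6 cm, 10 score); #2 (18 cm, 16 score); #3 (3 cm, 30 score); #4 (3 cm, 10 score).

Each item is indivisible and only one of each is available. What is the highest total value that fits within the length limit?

50 score

Check high-value combinations within 19 cm:
- #1+#3+#4: length 6+3+3=12, value 10+30+10=50
- #3+#4: length 3+3=6, value 30+10=40
- #1+#3: length 6+3=9, value 10+30=40
- #3: length 3, value 30
Best: 50 score.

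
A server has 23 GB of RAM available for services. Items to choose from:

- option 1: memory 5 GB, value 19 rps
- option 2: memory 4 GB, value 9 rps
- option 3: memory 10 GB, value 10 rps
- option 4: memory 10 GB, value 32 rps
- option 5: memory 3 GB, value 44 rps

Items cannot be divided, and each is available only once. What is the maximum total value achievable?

Check high-value combinations within 23 GB:
- option 1+option 2+option 4+option 5: memory 5+4+10+3=22, value 19+9+32+44=104
- option 1+option 4+option 5: memory 5+10+3=18, value 19+32+44=95
- option 3+option 4+option 5: memory 10+10+3=23, value 10+32+44=86
Best: 104 rps.

104 rps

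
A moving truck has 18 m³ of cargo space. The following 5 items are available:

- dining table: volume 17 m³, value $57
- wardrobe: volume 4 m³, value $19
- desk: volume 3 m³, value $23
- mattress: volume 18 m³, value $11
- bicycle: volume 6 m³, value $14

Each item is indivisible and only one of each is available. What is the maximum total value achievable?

Check high-value combinations within 18 m³:
- dining table: volume 17, value 57
- wardrobe+desk+bicycle: volume 4+3+6=13, value 19+23+14=56
- wardrobe+desk: volume 4+3=7, value 19+23=42
Best: $57.

$57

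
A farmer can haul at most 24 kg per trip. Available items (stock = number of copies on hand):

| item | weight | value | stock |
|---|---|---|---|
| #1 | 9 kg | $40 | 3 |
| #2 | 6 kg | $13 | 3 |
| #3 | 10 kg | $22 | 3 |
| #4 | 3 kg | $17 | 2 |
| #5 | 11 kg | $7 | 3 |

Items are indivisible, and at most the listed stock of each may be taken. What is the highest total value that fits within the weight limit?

$114

Best selections within weight 24 and stock limits:
- 2×#1 + 2×#4: weight 24, value 114
- 2×#1 + 1×#4: weight 21, value 97
- 2×#1 + 1×#2: weight 24, value 93
Best: $114.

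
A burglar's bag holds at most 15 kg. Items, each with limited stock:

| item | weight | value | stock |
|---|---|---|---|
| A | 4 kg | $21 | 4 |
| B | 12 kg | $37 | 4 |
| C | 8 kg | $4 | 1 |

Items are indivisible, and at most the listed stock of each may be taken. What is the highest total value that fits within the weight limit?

$63

Top feasible selections:
- 3×A: weight 12, value 63
- 2×A: weight 8, value 42
- 1×B: weight 12, value 37
- 1×A + 1×C: weight 12, value 25
Best: $63.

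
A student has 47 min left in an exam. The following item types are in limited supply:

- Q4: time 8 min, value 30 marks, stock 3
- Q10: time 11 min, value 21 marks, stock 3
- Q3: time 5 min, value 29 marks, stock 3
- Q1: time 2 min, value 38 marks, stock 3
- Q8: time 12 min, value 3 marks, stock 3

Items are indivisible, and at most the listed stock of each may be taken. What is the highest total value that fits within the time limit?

291 marks

Best selections within time 47 and stock limits:
- 3×Q4 + 3×Q3 + 3×Q1: time 45, value 291
- 3×Q4 + 2×Q3 + 3×Q1: time 40, value 262
- 2×Q4 + 3×Q3 + 3×Q1: time 37, value 261
- 3×Q4 + 1×Q10 + 1×Q3 + 3×Q1: time 46, value 254
Best: 291 marks.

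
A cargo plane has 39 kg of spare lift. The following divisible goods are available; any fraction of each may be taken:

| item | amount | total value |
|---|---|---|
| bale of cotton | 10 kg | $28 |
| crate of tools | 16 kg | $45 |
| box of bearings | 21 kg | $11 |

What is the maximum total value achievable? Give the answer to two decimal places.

79.81

Take in order of value per unit:
- crate of tools (45/16 per unit): all 16 → value 45, running total 45.00
- bale of cotton (28/10 per unit): all 10 → value 28, running total 73.00
- box of bearings (11/21 per unit): 13 of 21 → value 13×11/21 = 6.8095, running total 79.81
Total 79.81.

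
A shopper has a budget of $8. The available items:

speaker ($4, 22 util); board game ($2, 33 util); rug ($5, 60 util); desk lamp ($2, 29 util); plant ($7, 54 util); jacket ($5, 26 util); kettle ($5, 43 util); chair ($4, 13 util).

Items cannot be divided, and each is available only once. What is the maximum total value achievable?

93 util

This is a 0/1 knapsack; check combinations near the capacity.
- board game+rug: cost 2+5=7, value 33+60=93
- rug+desk lamp: cost 5+2=7, value 60+29=89
- speaker+board game+desk lamp: cost 4+2+2=8, value 22+33+29=84
Best: 93 util.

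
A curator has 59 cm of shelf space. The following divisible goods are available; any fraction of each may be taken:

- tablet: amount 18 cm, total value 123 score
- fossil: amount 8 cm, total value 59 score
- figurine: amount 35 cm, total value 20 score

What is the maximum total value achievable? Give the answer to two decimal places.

Take in order of value per unit:
- fossil (59/8 per unit): all 8 → value 59, running total 59.00
- tablet (123/18 per unit): all 18 → value 123, running total 182.00
- figurine (20/35 per unit): 33 of 35 → value 33×20/35 = 18.8571, running total 200.86
Total 200.86.

200.86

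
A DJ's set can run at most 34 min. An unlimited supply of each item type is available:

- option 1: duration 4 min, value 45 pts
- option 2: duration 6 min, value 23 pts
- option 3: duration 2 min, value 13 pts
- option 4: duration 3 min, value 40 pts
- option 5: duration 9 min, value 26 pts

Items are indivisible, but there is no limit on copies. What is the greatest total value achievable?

Best value-per-unit is option 4 at 40/3; filling with it alone gives 11×40 = 440.
Optimal mix: 1×option 1 + 10×option 4 → duration 34, value 445.

445 pts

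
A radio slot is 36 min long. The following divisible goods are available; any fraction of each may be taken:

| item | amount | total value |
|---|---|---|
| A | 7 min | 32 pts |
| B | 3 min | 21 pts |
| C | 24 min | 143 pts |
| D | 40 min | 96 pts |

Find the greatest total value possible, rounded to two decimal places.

Take in order of value per unit:
- B (21/3 per unit): all 3 → value 21, running total 21.00
- C (143/24 per unit): all 24 → value 143, running total 164.00
- A (32/7 per unit): all 7 → value 32, running total 196.00
- D (96/40 per unit): 2 of 40 → value 2×96/40 = 4.8000, running total 200.80
Total 200.80.

200.80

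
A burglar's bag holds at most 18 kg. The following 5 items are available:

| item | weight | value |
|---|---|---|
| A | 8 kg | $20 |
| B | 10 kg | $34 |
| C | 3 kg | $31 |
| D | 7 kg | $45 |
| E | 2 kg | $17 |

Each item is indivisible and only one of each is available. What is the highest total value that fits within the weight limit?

$96

This is a 0/1 knapsack; check combinations near the capacity.
- A+C+D: weight 8+3+7=18, value 20+31+45=96
- C+D+E: weight 3+7+2=12, value 31+45+17=93
- B+C+E: weight 10+3+2=15, value 34+31+17=82
- A+D+E: weight 8+7+2=17, value 20+45+17=82
- B+D: weight 10+7=17, value 34+45=79
Best: $96.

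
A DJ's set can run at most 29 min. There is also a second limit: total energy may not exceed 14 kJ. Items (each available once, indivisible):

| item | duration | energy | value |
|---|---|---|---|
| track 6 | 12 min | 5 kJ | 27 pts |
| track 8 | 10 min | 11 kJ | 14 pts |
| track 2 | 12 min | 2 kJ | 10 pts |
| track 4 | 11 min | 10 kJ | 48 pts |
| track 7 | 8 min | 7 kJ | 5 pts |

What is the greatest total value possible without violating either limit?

58 pts

Feasible sets respecting both limits:
- track 2+track 4: duration 23, energy 12, value 58
- track 4: duration 11, energy 10, value 48
- track 6+track 2: duration 24, energy 7, value 37
Best: 58 pts.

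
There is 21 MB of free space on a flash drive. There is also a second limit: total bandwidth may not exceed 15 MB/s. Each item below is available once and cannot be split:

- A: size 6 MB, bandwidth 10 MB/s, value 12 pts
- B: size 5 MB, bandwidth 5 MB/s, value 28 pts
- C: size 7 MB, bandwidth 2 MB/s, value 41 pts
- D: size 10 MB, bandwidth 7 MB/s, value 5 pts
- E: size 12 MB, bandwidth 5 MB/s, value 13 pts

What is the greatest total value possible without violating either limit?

Feasible sets respecting both limits:
- B+C: size 12, bandwidth 7, value 69
- C+E: size 19, bandwidth 7, value 54
- A+C: size 13, bandwidth 12, value 53
- C+D: size 17, bandwidth 9, value 46
Best: 69 pts.

69 pts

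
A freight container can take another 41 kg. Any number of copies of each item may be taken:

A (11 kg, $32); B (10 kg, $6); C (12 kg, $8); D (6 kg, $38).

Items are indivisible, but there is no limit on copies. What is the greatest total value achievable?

Best value-per-unit is D at 38/6, and filling with it alone uses weight 6×6=36. No mix of the others beats 6×38 = 228.

$228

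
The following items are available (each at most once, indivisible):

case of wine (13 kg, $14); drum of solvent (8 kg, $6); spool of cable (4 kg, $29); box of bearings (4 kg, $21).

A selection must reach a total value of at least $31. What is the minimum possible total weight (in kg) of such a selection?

8

Subsets with value ≥ 31, sorted by total weight:
- spool of cable+box of bearings: weight 8, value 50
- drum of solvent+spool of cable: weight 12, value 35
Minimum weight: 8 kg.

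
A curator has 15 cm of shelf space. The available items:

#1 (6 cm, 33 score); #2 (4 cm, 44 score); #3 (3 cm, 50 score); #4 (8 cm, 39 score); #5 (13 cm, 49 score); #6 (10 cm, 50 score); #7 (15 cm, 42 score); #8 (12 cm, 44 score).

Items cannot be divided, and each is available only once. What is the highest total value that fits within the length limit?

Check high-value combinations within 15 cm:
- #2+#3+#4: length 4+3+8=15, value 44+50+39=133
- #1+#2+#3: length 6+4+3=13, value 33+44+50=127
- #3+#6: length 3+10=13, value 50+50=100
- #2+#3: length 4+3=7, value 44+50=94
- #2+#6: length 4+10=14, value 44+50=94
Best: 133 score.

133 score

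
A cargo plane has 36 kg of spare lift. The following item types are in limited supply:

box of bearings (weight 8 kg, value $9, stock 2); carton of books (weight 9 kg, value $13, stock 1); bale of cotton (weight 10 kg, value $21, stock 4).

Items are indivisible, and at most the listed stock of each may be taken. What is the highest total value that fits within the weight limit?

$63

Best selections within weight 36 and stock limits:
- 3×bale of cotton: weight 30, value 63
- 2×box of bearings + 2×bale of cotton: weight 36, value 60
- 1×carton of books + 2×bale of cotton: weight 29, value 55
- 2×box of bearings + 1×carton of books + 1×bale of cotton: weight 35, value 52
Best: $63.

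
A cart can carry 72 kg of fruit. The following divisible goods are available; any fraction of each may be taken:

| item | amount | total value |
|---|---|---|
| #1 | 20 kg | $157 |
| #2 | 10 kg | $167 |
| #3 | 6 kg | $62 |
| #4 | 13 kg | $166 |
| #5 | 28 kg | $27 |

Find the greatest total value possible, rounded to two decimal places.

Take in order of value per unit:
- #2 (167/10 per unit): all 10 → value 167, running total 167.00
- #4 (166/13 per unit): all 13 → value 166, running total 333.00
- #3 (62/6 per unit): all 6 → value 62, running total 395.00
- #1 (157/20 per unit): all 20 → value 157, running total 552.00
- #5 (27/28 per unit): 23 of 28 → value 23×27/28 = 22.1786, running total 574.18
Total 574.18.

574.18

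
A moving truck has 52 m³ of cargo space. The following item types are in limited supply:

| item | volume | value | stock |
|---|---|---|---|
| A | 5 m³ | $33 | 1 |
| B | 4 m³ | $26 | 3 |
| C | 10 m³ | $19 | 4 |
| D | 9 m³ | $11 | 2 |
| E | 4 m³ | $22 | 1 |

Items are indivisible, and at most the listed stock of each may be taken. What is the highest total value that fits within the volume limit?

$190

Best selections within volume 52 and stock limits:
- 1×A + 3×B + 3×C + 1×E: volume 51, value 190
- 1×A + 3×B + 2×C + 1×D + 1×E: volume 50, value 182
- 1×A + 3×B + 1×C + 2×D + 1×E: volume 49, value 174
Best: $190.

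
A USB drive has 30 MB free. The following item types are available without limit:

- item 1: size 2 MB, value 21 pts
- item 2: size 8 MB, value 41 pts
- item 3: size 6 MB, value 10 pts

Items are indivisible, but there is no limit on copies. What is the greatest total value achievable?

Best value-per-unit is item 1 at 21/2, and filling with it alone uses size 15×2=30. No mix of the others beats 15×21 = 315.

315 pts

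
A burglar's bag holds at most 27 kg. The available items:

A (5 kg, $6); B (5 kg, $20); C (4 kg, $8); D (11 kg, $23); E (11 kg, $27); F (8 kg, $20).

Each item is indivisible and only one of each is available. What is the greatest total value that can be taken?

Check high-value combinations within 27 kg:
- B+D+E: weight 5+11+11=27, value 20+23+27=70
- B+E+F: weight 5+11+8=24, value 20+27+20=67
- B+D+F: weight 5+11+8=24, value 20+23+20=63
- A+B+C+E: weight 5+5+4+11=25, value 6+20+8+27=61
- C+D+E: weight 4+11+11=26, value 8+23+27=58
Best: $70.

$70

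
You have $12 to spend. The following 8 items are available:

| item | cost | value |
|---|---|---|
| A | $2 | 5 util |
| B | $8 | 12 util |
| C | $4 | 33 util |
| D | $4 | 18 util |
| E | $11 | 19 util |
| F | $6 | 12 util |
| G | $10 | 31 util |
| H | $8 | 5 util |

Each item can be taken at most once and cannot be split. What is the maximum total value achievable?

This is a 0/1 knapsack; check combinations near the capacity.
- A+C+D: cost 2+4+4=10, value 5+33+18=56
- C+D: cost 4+4=8, value 33+18=51
- A+C+F: cost 2+4+6=12, value 5+33+12=50
Best: 56 util.

56 util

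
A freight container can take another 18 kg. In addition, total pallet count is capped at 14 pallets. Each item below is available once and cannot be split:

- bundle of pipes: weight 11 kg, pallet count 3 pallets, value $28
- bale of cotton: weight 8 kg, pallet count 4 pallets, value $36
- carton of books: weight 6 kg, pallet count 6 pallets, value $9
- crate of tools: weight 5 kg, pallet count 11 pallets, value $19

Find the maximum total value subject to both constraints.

Feasible sets respecting both limits:
- bundle of pipes+crate of tools: weight 16, pallet count 14, value 47
- bale of cotton+carton of books: weight 14, pallet count 10, value 45
- bundle of pipes+carton of books: weight 17, pallet count 9, value 37
- bale of cotton: weight 8, pallet count 4, value 36
Best: $47.

$47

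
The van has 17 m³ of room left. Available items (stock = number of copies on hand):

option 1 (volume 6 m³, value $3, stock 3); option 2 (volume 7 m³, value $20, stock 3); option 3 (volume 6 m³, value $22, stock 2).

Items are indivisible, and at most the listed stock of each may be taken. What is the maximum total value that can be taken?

Best selections within volume 17 and stock limits:
- 2×option 3: volume 12, value 44
- 1×option 2 + 1×option 3: volume 13, value 42
- 2×option 2: volume 14, value 40
Best: $44.

$44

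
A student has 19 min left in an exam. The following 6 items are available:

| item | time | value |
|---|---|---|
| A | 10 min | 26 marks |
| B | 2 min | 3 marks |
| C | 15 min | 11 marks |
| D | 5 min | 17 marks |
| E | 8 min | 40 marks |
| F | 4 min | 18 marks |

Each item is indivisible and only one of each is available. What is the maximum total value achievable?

78 marks

Check high-value combinations within 19 min:
- B+D+E+F: time 2+5+8+4=19, value 3+17+40+18=78
- D+E+F: time 5+8+4=17, value 17+40+18=75
- A+E: time 10+8=18, value 26+40=66
- B+E+F: time 2+8+4=14, value 3+40+18=61
Best: 78 marks.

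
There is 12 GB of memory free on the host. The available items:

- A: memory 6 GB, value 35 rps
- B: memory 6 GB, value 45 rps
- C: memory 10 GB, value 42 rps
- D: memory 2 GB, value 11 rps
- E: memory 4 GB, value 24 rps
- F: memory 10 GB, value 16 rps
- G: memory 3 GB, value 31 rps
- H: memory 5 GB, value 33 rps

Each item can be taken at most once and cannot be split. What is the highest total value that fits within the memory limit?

Check high-value combinations within 12 GB:
- E+G+H: memory 4+3+5=12, value 24+31+33=88
- B+D+G: memory 6+2+3=11, value 45+11+31=87
- A+B: memory 6+6=12, value 35+45=80
- B+D+E: memory 6+2+4=12, value 45+11+24=80
- B+H: memory 6+5=11, value 45+33=78
Best: 88 rps.

88 rps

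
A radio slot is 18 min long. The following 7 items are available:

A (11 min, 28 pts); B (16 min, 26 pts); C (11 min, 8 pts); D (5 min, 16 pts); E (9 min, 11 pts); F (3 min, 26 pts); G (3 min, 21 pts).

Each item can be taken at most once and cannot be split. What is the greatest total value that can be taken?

Check high-value combinations within 18 min:
- A+F+G: duration 11+3+3=17, value 28+26+21=75
- D+F+G: duration 5+3+3=11, value 16+26+21=63
- E+F+G: duration 9+3+3=15, value 11+26+21=58
- C+F+G: duration 11+3+3=17, value 8+26+21=55
- A+F: duration 11+3=14, value 28+26=54
Best: 75 pts.

75 pts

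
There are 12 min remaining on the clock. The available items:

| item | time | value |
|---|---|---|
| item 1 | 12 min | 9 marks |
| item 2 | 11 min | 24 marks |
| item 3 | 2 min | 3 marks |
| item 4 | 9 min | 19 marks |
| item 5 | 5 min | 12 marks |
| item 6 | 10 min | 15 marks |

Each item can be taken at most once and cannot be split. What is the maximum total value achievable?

This is a 0/1 knapsack; check combinations near the capacity.
- item 2: time 11, value 24
- item 3+item 4: time 2+9=11, value 3+19=22
- item 4: time 9, value 19
- item 3+item 6: time 2+10=12, value 3+15=18
- item 3+item 5: time 2+5=7, value 3+12=15
Best: 24 marks.

24 marks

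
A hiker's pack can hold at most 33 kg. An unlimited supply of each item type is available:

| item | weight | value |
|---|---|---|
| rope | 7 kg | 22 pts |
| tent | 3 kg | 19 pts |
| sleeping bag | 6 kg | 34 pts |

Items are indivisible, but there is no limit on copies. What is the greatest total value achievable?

209 pts

Best value-per-unit is tent at 19/3, and filling with it alone uses weight 11×3=33. No mix of the others beats 11×19 = 209.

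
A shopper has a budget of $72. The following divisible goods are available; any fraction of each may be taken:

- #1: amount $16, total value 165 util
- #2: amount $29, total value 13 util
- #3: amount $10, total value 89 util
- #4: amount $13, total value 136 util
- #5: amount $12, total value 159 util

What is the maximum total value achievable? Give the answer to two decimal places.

558.41

Take in order of value per unit:
- #5 (159/12 per unit): all 12 → value 159, running total 159.00
- #4 (136/13 per unit): all 13 → value 136, running total 295.00
- #1 (165/16 per unit): all 16 → value 165, running total 460.00
- #3 (89/10 per unit): all 10 → value 89, running total 549.00
- #2 (13/29 per unit): 21 of 29 → value 21×13/29 = 9.4138, running total 558.41
Total 558.41.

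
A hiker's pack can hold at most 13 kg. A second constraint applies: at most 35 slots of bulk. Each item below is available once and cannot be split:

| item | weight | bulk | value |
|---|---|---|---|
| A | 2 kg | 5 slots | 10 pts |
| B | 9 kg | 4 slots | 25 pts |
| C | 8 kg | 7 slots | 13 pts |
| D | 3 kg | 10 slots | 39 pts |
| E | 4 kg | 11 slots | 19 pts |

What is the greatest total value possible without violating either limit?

68 pts

Feasible sets respecting both limits:
- A+D+E: weight 9, bulk 26, value 68
- B+D: weight 12, bulk 14, value 64
- A+C+D: weight 13, bulk 22, value 62
- D+E: weight 7, bulk 21, value 58
Best: 68 pts.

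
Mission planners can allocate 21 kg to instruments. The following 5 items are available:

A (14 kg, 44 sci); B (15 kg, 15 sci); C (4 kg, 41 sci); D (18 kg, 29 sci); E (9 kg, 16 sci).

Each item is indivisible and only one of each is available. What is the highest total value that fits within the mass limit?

Check high-value combinations within 21 kg:
- A+C: mass 14+4=18, value 44+41=85
- C+E: mass 4+9=13, value 41+16=57
- B+C: mass 15+4=19, value 15+41=56
- A: mass 14, value 44
- C: mass 4, value 41
Best: 85 sci.

85 sci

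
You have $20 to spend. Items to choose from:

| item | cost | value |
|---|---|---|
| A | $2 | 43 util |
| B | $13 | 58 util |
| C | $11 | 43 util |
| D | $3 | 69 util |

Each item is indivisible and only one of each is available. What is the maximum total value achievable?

Check high-value combinations within $20:
- A+B+D: cost 2+13+3=18, value 43+58+69=170
- A+C+D: cost 2+11+3=16, value 43+43+69=155
- B+D: cost 13+3=16, value 58+69=127
Best: 170 util.

170 util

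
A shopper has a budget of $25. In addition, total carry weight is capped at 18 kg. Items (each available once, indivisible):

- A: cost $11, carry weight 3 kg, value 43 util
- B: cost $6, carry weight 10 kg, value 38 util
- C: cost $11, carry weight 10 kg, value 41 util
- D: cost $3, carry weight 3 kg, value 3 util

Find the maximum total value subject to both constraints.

87 util

Feasible sets respecting both limits:
- A+C+D: cost 25, carry weight 16, value 87
- A+C: cost 22, carry weight 13, value 84
- A+B+D: cost 20, carry weight 16, value 84
Best: 87 util.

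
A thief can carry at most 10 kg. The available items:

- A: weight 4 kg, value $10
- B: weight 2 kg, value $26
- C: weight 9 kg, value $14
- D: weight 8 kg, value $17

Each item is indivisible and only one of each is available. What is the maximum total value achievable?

Check high-value combinations within 10 kg:
- B+D: weight 2+8=10, value 26+17=43
- A+B: weight 4+2=6, value 10+26=36
- B: weight 2, value 26
- D: weight 8, value 17
Best: $43.

$43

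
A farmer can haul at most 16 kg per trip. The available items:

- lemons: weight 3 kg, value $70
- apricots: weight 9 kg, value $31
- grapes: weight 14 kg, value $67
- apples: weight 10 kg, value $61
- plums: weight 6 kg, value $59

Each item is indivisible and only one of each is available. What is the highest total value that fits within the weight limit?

$131

Check high-value combinations within 16 kg:
- lemons+apples: weight 3+10=13, value 70+61=131
- lemons+plums: weight 3+6=9, value 70+59=129
- apples+plums: weight 10+6=16, value 61+59=120
- lemons+apricots: weight 3+9=12, value 70+31=101
- apricots+plums: weight 9+6=15, value 31+59=90
Best: $131.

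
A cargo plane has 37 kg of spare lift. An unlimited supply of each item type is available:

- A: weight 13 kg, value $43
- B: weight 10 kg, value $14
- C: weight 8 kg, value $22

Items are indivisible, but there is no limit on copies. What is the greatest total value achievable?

Best value-per-unit is A at 43/13; filling with it alone gives 2×43 = 86.
Optimal mix: 1×A + 3×C → weight 37, value 109.

$109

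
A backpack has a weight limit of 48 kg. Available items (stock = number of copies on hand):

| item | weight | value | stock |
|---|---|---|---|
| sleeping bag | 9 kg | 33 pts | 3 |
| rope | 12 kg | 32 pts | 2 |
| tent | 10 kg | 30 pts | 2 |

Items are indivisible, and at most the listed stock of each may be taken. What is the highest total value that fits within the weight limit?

Top feasible selections:
- 3×sleeping bag + 2×tent: weight 47, value 159
- 3×sleeping bag + 1×rope: weight 39, value 131
Best: 159 pts.

159 pts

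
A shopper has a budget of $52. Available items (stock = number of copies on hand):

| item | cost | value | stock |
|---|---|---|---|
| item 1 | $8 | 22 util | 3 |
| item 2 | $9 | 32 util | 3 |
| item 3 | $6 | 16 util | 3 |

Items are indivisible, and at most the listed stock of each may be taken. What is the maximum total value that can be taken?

Best selections within cost 52 and stock limits:
- 3×item 1 + 3×item 2: cost 51, value 162
- 2×item 1 + 3×item 2 + 1×item 3: cost 49, value 156
- 2×item 1 + 2×item 2 + 3×item 3: cost 52, value 156
- 1×item 1 + 3×item 2 + 2×item 3: cost 47, value 150
Best: 162 util.

162 util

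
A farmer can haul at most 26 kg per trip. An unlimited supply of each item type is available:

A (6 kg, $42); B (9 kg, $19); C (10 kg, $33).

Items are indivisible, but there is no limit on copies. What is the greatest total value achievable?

$168

Best value-per-unit is A at 42/6, and filling with it alone uses weight 4×6=24. No mix of the others beats 4×42 = 168.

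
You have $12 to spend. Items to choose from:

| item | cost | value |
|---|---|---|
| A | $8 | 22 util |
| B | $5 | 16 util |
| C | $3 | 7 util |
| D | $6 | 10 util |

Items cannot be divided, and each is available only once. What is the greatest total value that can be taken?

Check high-value combinations within $12:
- A+C: cost 8+3=11, value 22+7=29
- B+D: cost 5+6=11, value 16+10=26
- B+C: cost 5+3=8, value 16+7=23
Best: 29 util.

29 util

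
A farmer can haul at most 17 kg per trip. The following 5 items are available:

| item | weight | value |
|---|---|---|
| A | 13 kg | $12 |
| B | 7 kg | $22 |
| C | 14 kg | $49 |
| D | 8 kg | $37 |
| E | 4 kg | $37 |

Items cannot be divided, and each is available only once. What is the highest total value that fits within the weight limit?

Check high-value combinations within 17 kg:
- D+E: weight 8+4=12, value 37+37=74
- B+E: weight 7+4=11, value 22+37=59
- B+D: weight 7+8=15, value 22+37=59
Best: $74.

$74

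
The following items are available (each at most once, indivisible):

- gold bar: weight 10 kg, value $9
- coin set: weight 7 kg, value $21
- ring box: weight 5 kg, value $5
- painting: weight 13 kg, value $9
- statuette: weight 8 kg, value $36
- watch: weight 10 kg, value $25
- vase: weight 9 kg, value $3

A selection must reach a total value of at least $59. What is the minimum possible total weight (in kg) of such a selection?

18

Subsets with value ≥ 59, sorted by total weight:
- statuette+watch: weight 18, value 61
- coin set+ring box+statuette: weight 20, value 62
- ring box+statuette+watch: weight 23, value 66
Minimum weight: 18 kg.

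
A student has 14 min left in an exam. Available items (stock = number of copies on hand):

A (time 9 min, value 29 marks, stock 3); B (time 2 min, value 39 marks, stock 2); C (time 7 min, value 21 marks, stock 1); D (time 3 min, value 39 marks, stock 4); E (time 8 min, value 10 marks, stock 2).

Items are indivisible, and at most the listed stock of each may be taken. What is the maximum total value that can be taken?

195 marks

Top feasible selections:
- 2×B + 3×D: time 13, value 195
- 1×B + 4×D: time 14, value 195
- 2×B + 2×D: time 10, value 156
- 1×B + 3×D: time 11, value 156
Best: 195 marks.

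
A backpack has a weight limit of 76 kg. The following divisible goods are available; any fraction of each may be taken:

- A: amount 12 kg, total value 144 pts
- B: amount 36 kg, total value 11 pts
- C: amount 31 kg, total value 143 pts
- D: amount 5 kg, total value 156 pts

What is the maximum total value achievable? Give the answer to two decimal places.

451.56

Take in order of value per unit:
- D (156/5 per unit): all 5 → value 156, running total 156.00
- A (144/12 per unit): all 12 → value 144, running total 300.00
- C (143/31 per unit): all 31 → value 143, running total 443.00
- B (11/36 per unit): 28 of 36 → value 28×11/36 = 8.5556, running total 451.56
Total 451.56.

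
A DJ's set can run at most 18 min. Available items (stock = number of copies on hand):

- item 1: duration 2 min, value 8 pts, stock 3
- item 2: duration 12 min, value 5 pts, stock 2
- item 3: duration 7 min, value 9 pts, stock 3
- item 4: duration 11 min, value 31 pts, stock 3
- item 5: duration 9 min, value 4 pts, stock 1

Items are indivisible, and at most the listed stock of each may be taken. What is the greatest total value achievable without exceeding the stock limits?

55 pts

Top feasible selections:
- 3×item 1 + 1×item 4: duration 17, value 55
- 2×item 1 + 1×item 4: duration 15, value 47
- 1×item 3 + 1×item 4: duration 18, value 40
Best: 55 pts.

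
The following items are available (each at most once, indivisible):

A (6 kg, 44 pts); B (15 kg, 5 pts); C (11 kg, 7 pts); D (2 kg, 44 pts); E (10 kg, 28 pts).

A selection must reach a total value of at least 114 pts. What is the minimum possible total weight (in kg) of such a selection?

Subsets with value ≥ 114, sorted by total weight:
- A+D+E: weight 18, value 116
- A+C+D+E: weight 29, value 123
- A+B+D+E: weight 33, value 121
Minimum weight: 18 kg.

18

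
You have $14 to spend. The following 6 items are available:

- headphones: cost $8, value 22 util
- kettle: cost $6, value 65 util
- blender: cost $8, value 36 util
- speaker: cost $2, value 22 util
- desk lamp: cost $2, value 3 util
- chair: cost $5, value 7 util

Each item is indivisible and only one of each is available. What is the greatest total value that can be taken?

This is a 0/1 knapsack; check combinations near the capacity.
- kettle+blender: cost 6+8=14, value 65+36=101
- kettle+speaker+chair: cost 6+2+5=13, value 65+22+7=94
- kettle+speaker+desk lamp: cost 6+2+2=10, value 65+22+3=90
- kettle+speaker: cost 6+2=8, value 65+22=87
Best: 101 util.

101 util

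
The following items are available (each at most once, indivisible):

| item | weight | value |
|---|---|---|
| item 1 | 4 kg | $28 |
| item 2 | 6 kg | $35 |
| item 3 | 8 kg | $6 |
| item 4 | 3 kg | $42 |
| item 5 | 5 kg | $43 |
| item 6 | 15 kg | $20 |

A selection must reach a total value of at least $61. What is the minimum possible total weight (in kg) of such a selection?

7

Subsets with value ≥ 61, sorted by total weight:
- item 1+item 4: weight 7, value 70
- item 4+item 5: weight 8, value 85
Minimum weight: 7 kg.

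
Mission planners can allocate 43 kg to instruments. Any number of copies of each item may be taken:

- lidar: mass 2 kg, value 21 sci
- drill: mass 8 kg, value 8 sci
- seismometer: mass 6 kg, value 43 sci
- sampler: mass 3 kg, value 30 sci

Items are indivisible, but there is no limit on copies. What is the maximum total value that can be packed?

Best value-per-unit is lidar at 21/2; filling with it alone gives 21×21 = 441.
Optimal mix: 20×lidar + 1×sampler → mass 43, value 450.

450 sci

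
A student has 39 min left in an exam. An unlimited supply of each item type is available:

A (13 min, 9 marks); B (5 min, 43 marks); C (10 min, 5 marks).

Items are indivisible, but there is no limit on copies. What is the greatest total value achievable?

Best value-per-unit is B at 43/5, and filling with it alone uses time 7×5=35. No mix of the others beats 7×43 = 301.

301 marks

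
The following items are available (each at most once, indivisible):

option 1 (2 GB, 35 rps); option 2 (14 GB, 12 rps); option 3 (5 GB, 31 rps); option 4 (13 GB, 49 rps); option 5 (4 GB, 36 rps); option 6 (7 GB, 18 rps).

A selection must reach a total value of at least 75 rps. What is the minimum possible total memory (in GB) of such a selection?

Subsets with value ≥ 75, sorted by total memory:
- option 1+option 3+option 5: memory 11, value 102
- option 1+option 5+option 6: memory 13, value 89
- option 1+option 3+option 6: memory 14, value 84
- option 1+option 4: memory 15, value 84
Minimum memory: 11 GB.

11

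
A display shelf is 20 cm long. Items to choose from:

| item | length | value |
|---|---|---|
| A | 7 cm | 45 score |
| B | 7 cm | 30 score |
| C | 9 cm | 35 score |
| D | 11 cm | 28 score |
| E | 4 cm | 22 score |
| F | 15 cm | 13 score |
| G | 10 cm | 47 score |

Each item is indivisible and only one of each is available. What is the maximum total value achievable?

102 score

Check high-value combinations within 20 cm:
- A+C+E: length 7+9+4=20, value 45+35+22=102
- A+B+E: length 7+7+4=18, value 45+30+22=97
- A+G: length 7+10=17, value 45+47=92
- B+C+E: length 7+9+4=20, value 30+35+22=87
- C+G: length 9+10=19, value 35+47=82
Best: 102 score.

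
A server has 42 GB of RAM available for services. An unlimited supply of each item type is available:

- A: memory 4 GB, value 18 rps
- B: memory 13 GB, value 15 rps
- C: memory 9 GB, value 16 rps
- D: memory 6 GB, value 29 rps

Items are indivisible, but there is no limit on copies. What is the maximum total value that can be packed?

Best value-per-unit is D at 29/6, and filling with it alone uses memory 7×6=42. No mix of the others beats 7×29 = 203.

203 rps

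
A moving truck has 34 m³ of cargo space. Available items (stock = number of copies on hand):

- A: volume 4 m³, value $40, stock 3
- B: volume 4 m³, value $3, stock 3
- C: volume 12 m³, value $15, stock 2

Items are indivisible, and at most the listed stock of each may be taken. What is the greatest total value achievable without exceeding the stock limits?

$141

Best selections within volume 34 and stock limits:
- 3×A + 2×B + 1×C: volume 32, value 141
- 3×A + 1×B + 1×C: volume 28, value 138
Best: $141.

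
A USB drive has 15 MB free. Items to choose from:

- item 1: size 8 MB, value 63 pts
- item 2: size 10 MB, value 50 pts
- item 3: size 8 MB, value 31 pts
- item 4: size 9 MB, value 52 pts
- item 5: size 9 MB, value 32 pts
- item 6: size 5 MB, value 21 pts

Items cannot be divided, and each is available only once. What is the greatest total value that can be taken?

This is a 0/1 knapsack; check combinations near the capacity.
- item 1+item 6: size 8+5=13, value 63+21=84
- item 4+item 6: size 9+5=14, value 52+21=73
- item 2+item 6: size 10+5=15, value 50+21=71
- item 1: size 8, value 63
- item 5+item 6: size 9+5=14, value 32+21=53
Best: 84 pts.

84 pts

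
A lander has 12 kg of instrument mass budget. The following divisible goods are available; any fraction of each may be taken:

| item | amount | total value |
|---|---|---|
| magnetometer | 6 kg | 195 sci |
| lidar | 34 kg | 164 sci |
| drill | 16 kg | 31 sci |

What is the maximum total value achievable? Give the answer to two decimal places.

223.94

Take in order of value per unit:
- magnetometer (195/6 per unit): all 6 → value 195, running total 195.00
- lidar (164/34 per unit): 6 of 34 → value 6×164/34 = 28.9412, running total 223.94
Total 223.94.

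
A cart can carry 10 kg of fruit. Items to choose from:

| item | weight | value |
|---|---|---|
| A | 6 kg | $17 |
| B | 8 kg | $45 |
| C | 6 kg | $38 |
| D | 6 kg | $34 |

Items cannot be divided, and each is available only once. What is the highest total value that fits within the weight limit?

$45

Check high-value combinations within 10 kg:
- B: weight 8, value 45
- C: weight 6, value 38
- D: weight 6, value 34
- A: weight 6, value 17
Best: $45.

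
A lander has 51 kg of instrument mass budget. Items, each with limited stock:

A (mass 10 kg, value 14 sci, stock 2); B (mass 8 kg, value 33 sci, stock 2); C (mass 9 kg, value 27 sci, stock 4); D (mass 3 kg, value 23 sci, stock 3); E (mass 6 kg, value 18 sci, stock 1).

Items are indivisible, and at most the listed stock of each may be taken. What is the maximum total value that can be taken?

207 sci

Best selections within mass 51 and stock limits:
- 2×B + 2×C + 3×D + 1×E: mass 49, value 207
- 1×B + 3×C + 3×D + 1×E: mass 50, value 201
- 4×C + 3×D + 1×E: mass 51, value 195
Best: 207 sci.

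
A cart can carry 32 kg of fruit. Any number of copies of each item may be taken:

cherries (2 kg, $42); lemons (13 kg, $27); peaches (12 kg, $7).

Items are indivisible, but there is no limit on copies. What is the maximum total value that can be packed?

Best value-per-unit is cherries at 42/2, and filling with it alone uses weight 16×2=32. No mix of the others beats 16×42 = 672.

$672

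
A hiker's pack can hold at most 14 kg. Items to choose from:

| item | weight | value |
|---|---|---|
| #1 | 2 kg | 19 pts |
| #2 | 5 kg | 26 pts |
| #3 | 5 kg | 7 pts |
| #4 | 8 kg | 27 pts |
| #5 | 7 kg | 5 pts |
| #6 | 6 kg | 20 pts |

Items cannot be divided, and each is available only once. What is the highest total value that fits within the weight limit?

65 pts

Check high-value combinations within 14 kg:
- #1+#2+#6: weight 2+5+6=13, value 19+26+20=65
- #2+#4: weight 5+8=13, value 26+27=53
- #1+#2+#3: weight 2+5+5=12, value 19+26+7=52
Best: 65 pts.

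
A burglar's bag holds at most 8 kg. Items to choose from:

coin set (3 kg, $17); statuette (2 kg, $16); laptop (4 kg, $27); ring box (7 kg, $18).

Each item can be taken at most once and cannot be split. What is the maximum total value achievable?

$44

Check high-value combinations within 8 kg:
- coin set+laptop: weight 3+4=7, value 17+27=44
- statuette+laptop: weight 2+4=6, value 16+27=43
- coin set+statuette: weight 3+2=5, value 17+16=33
- laptop: weight 4, value 27
- ring box: weight 7, value 18
Best: $44.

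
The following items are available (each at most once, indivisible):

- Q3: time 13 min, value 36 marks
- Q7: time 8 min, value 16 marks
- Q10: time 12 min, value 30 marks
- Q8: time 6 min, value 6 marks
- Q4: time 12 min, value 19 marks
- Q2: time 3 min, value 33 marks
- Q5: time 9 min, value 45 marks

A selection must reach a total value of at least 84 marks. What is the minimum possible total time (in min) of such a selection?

Subsets with value ≥ 84, sorted by total time:
- Q8+Q2+Q5: time 18, value 84
- Q7+Q2+Q5: time 20, value 94
- Q10+Q2+Q5: time 24, value 108
- Q4+Q2+Q5: time 24, value 97
Minimum time: 18 min.

18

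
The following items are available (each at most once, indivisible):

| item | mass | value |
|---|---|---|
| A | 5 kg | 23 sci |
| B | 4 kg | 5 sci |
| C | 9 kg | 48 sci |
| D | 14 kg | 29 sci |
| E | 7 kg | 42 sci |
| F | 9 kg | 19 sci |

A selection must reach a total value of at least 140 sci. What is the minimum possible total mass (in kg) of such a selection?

35

Subsets with value ≥ 140, sorted by total mass:
- A+C+D+E: mass 35, value 142
- A+B+C+D+E: mass 39, value 147
- B+C+D+E+F: mass 43, value 143
Minimum mass: 35 kg.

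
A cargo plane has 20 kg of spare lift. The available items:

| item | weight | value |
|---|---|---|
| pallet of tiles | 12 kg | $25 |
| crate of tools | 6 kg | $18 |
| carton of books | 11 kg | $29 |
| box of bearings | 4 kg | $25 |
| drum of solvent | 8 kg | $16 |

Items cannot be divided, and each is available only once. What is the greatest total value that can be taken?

Check high-value combinations within 20 kg:
- crate of tools+box of bearings+drum of solvent: weight 6+4+8=18, value 18+25+16=59
- carton of books+box of bearings: weight 11+4=15, value 29+25=54
- pallet of tiles+box of bearings: weight 12+4=16, value 25+25=50
- crate of tools+carton of books: weight 6+11=17, value 18+29=47
Best: $59.

$59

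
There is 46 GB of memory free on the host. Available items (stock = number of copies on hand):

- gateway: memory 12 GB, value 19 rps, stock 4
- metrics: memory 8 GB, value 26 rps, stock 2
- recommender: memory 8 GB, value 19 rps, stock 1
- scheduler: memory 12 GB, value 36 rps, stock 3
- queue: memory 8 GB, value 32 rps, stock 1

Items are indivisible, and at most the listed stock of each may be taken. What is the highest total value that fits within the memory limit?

140 rps

Best selections within memory 46 and stock limits:
- 3×scheduler + 1×queue: memory 44, value 140
- 2×metrics + 1×recommender + 1×scheduler + 1×queue: memory 44, value 139
- 1×metrics + 3×scheduler: memory 44, value 134
- 1×metrics + 2×scheduler + 1×queue: memory 40, value 130
Best: 140 rps.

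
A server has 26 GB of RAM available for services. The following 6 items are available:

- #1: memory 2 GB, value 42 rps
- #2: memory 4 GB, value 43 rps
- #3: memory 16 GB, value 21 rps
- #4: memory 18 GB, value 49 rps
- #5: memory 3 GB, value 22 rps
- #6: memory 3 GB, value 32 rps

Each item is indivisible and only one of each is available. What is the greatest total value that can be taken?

145 rps

This is a 0/1 knapsack; check combinations near the capacity.
- #1+#4+#5+#6: memory 2+18+3+3=26, value 42+49+22+32=145
- #1+#2+#5+#6: memory 2+4+3+3=12, value 42+43+22+32=139
- #1+#2+#3+#6: memory 2+4+16+3=25, value 42+43+21+32=138
- #1+#2+#4: memory 2+4+18=24, value 42+43+49=134
Best: 145 rps.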